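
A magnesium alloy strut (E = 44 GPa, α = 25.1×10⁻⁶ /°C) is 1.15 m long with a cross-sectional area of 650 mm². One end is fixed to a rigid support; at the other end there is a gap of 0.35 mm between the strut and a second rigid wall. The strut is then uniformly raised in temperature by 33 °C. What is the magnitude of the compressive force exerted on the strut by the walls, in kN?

P ≈ 15 kN

If the wall were absent the strut would grow by αΔT L = 25.1×10⁻⁶ × 33 × 1150 = 0.9525 mm.
This exceeds the 0.35 mm gap, so the wall pushes back. The portion of expansion that must be recovered elastically is δ_free − gap = 0.9525 − 0.35 = 0.6025 mm.
So σ = E(δ_free − g)/L = 44×10³ × 0.6025/1150 = 23.05 MPa.
Force on the wall = σA = 23.05 × 650 mm² = 14.99 kN.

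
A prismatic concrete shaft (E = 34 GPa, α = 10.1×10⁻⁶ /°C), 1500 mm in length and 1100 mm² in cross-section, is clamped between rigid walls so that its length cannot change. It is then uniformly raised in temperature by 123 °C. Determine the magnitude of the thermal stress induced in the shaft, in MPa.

With length fixed, the mechanical strain must cancel the thermal strain αΔT = 10.1×10⁻⁶ × 123 = 1242.3×10⁻⁶.
The stress required to suppress this strain is σ = Eε = 34×10³ × 1242.3×10⁻⁶ = 42.24 MPa, compressive since the shaft is trying to expand.

σ ≈ 42.2 MPa (compressive)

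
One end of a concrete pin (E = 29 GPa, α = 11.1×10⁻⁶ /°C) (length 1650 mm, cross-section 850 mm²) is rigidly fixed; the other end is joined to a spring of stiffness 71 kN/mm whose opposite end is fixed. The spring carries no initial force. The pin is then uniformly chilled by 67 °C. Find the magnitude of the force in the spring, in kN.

P ≈ 15.1 kN

Free thermal contraction: δ_free = αΔT L = 11.1×10⁻⁶ × 67 × 1650 = 1.227 mm.
Let P be the tensile force in the spring. The pin extends elastically by PL/(AE) and the spring stretches by P/k; together these equal δ_free.
So P = δ_free / [L/(AE) + 1/k] = 1.227 / [ 1650/(850×29×10³) + 1/(71×10³) ].
P = 1.227 / 8.102×10⁻⁵ = 15150 N.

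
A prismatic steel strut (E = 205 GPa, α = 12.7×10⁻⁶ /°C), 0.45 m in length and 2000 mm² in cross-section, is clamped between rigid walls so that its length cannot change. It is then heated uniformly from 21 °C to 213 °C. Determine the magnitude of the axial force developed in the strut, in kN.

The ends cannot move, so σ = EαΔT = 205×10³ × 12.7×10⁻⁶ × 192 = 499.9 MPa.
P = AEαΔT = 2000 × 205×10³ × 12.7×10⁻⁶ × 192 = 999.7 kN (compressive).

P ≈ 1000 kN (compressive)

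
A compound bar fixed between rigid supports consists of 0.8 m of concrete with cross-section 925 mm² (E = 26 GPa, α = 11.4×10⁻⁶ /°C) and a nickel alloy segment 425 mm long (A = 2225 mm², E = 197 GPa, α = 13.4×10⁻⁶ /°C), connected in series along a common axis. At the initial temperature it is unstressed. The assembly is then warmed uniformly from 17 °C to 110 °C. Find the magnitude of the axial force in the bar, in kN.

Free thermal expansion of the whole bar: Σ αᵢΔT Lᵢ = 11.4×10⁻⁶×93×800 + 13.4×10⁻⁶×93×425 = 1.378 mm.
The walls prevent any net length change, so an axial force P (same in every segment) develops. Compatibility: P · Σ Lᵢ/(AᵢEᵢ) = δ_free.
Σ Lᵢ/(AᵢEᵢ) = 800/(925×26×10³) + 425/(2225×197×10³) = 3.423×10⁻⁵ mm/N.
Hence P = δ_free / Σ(L/AE) = 1.378/3.423×10⁻⁵ = 40.25 kN (compressive).

P ≈ 40.2 kN (compressive)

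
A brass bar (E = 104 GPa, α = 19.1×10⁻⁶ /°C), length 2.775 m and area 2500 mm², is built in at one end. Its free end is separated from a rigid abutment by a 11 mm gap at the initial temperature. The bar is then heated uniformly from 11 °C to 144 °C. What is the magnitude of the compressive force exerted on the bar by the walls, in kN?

Unrestrained expansion: δ_free = αΔT L = 19.1×10⁻⁶ × 133 × 2775 = 7.049 mm.
This is smaller than the 11 mm clearance, so the bar expands freely without reaching the stop — the stress is zero.

P ≈ 0 kN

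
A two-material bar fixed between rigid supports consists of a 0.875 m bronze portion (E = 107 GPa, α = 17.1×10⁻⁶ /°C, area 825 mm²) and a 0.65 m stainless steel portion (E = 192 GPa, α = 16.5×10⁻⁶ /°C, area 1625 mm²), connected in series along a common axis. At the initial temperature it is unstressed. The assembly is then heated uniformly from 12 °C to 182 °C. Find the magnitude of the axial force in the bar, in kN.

P ≈ 364 kN (compressive)

If the supports were absent, the total length change would be Σ αᵢΔT Lᵢ = 17.1×10⁻⁶×170×875 + 16.5×10⁻⁶×170×650 = 4.367 mm.
The rigid supports impose zero overall length change; the single axial force P common to all segments must satisfy P Σ Lᵢ/(AᵢEᵢ) = δ_free.
Σ Lᵢ/(AᵢEᵢ) = 875/(825×107×10³) + 650/(1625×192×10³) = 1.2×10⁻⁵ mm/N.
So P = 4.367 / 1.2×10⁻⁵ = 364 kN, compressive.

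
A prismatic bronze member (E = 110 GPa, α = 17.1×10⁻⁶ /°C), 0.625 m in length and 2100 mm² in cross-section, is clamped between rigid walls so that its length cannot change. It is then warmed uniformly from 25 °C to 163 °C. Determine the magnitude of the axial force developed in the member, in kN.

With zero net strain, σ = E·αΔT = 110 GPa × 17.1×10⁻⁶ × 138 = 259.6 MPa.
Axial force P = σA = 259.6 × 2100 = 545100 N = 545.1 kN, compressive.

P ≈ 545 kN (compressive)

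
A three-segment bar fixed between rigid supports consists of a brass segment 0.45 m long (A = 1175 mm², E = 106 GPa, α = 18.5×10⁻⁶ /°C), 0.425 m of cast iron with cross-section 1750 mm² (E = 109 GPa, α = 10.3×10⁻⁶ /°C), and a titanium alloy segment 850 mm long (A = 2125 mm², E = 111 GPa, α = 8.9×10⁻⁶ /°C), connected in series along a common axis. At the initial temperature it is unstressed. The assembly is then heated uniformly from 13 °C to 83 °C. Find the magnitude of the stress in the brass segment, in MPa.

If the supports were absent, the total length change would be Σ αᵢΔT Lᵢ = 18.5×10⁻⁶×70×450 + 10.3×10⁻⁶×70×425 + 8.9×10⁻⁶×70×850 = 1.419 mm.
Since the ends are fixed, an axial force P builds up, equal in every segment, with P · Σ Lᵢ/(AᵢEᵢ) = δ_free.
The series flexibility is Σ Lᵢ/(AᵢEᵢ) = 450/(1175×106×10³) + 425/(1750×109×10³) + 850/(2125×111×10³) = 9.445×10⁻⁶ mm/N.
P = 1.419 / 9.445×10⁻⁶ = 150200 N = 150.2 kN, compressive.
σ_{brass} = P / A = 150200 / 1175 = 127.8 MPa.

σ ≈ 128 MPa (compressive)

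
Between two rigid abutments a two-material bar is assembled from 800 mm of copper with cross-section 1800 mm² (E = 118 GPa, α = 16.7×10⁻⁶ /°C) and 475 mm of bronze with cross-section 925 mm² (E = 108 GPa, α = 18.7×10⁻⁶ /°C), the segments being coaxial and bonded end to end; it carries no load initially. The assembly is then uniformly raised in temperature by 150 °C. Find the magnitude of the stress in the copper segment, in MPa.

Free thermal expansion of the whole bar: Σ αᵢΔT Lᵢ = 16.7×10⁻⁶×150×800 + 18.7×10⁻⁶×150×475 = 3.336 mm.
Since the ends are fixed, an axial force P builds up, equal in every segment, with P · Σ Lᵢ/(AᵢEᵢ) = δ_free.
The series flexibility is Σ Lᵢ/(AᵢEᵢ) = 800/(1800×118×10³) + 475/(925×108×10³) = 8.521×10⁻⁶ mm/N.
P = 3.336 / 8.521×10⁻⁶ = 391500 N = 391.5 kN, compressive.
σ_{copper} = P / A = 391500 / 1800 = 217.5 MPa.

σ ≈ 218 MPa (compressive)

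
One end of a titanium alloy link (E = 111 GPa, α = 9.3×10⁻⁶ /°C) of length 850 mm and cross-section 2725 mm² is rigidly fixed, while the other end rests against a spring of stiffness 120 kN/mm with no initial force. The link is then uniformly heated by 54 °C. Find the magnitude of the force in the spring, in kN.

If the spring were absent the link would lengthen by αΔT L = 9.3×10⁻⁶ × 54 × 850 = 0.4269 mm.
With a force P in the spring, the elastic change of the link is PL/(AE) and that of the spring is P/k; compatibility requires their sum to equal δ_free.
So P = δ_free / [L/(AE) + 1/k] = 0.4269 / [ 850/(2725×111×10³) + 1/(120×10³) ].
P = 0.4269 / 1.114×10⁻⁵ = 38310 N.

P ≈ 38.3 kN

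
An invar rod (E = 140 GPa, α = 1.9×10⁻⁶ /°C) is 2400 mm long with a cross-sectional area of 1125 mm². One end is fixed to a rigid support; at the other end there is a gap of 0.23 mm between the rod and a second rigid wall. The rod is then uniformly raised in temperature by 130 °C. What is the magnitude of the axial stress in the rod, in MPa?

Free thermal elongation = αΔT L = 1.9×10⁻⁶ × 130 × 2400 = 0.5928 mm.
This exceeds the 0.23 mm gap, so the wall pushes back. The portion of expansion that must be recovered elastically is δ_free − gap = 0.5928 − 0.23 = 0.3628 mm.
That suppressed elongation corresponds to σ = E·Δ/L = 140×10³ × 0.3628/2400 = 21.16 MPa.

σ ≈ 21.2 MPa (compressive)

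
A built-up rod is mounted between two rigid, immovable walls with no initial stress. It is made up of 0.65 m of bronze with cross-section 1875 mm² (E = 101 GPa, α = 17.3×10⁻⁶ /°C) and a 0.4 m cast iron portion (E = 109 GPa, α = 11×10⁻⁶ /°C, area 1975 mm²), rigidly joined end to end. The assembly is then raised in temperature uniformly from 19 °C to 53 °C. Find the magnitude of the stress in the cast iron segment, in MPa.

σ ≈ 50.9 MPa (compressive)

With the walls removed the bar would change length by δ_free = Σ αᵢΔT Lᵢ = 17.3×10⁻⁶×34×650 + 11×10⁻⁶×34×400 = 0.5319 mm.
The rigid supports impose zero overall length change; the single axial force P common to all segments must satisfy P Σ Lᵢ/(AᵢEᵢ) = δ_free.
The series flexibility is Σ Lᵢ/(AᵢEᵢ) = 650/(1875×101×10³) + 400/(1975×109×10³) = 5.29×10⁻⁶ mm/N.
Hence P = δ_free / Σ(L/AE) = 0.5319/5.29×10⁻⁶ = 100.5 kN (compressive).
σ_{cast iron} = P / A = 100500 / 1975 = 50.91 MPa.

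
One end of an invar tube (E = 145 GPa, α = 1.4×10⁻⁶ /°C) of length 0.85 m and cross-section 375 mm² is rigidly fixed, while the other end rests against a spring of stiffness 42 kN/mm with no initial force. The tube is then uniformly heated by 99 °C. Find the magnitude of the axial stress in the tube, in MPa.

σ ≈ 7.97 MPa (compressive)

The unrestrained thermal change is αΔT L = 1.4×10⁻⁶ × 99 × 850 = 0.1178 mm.
With a force P in the spring, the elastic change of the tube is PL/(AE) and that of the spring is P/k; compatibility requires their sum to equal δ_free.
P [ L/(AE) + 1/k ] = δ_free → P [ 850/(375×145×10³) + 1/(42×10³) ] = 0.1178.
P = 0.1178 / 3.944×10⁻⁵ = 2987 N.
σ = P/A = 2987/375 = 7.965 MPa.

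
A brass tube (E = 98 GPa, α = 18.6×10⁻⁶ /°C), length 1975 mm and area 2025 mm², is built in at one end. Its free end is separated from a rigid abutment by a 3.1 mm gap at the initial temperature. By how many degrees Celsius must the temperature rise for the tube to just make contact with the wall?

The gap closes when αΔT L = 3.1 mm, since the tube is still unstressed at that instant.
ΔT = 3.1 / (18.6×10⁻⁶ × 1975) = 84.39 °C.

ΔT ≈ 84.4 °C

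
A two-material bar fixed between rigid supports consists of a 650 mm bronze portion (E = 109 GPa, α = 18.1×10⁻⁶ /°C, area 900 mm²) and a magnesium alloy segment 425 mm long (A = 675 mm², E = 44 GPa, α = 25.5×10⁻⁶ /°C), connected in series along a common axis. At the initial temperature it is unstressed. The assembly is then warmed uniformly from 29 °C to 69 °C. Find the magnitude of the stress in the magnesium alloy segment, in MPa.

σ ≈ 64 MPa (compressive)

If the supports were absent, the total length change would be Σ αᵢΔT Lᵢ = 18.1×10⁻⁶×40×650 + 25.5×10⁻⁶×40×425 = 0.9041 mm.
The rigid supports impose zero overall length change; the single axial force P common to all segments must satisfy P Σ Lᵢ/(AᵢEᵢ) = δ_free.
Σ Lᵢ/(AᵢEᵢ) = 650/(900×109×10³) + 425/(675×44×10³) = 2.094×10⁻⁵ mm/N.
Hence P = δ_free / Σ(L/AE) = 0.9041/2.094×10⁻⁵ = 43.18 kN (compressive).
σ_{magnesium alloy} = P / A = 43180 / 675 = 63.98 MPa.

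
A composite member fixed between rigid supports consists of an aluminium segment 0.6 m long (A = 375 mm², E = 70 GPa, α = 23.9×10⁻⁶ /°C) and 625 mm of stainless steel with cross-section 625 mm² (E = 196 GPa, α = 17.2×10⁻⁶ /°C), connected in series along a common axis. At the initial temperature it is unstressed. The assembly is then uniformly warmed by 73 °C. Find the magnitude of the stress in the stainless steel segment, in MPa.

With the walls removed the bar would change length by δ_free = Σ αᵢΔT Lᵢ = 23.9×10⁻⁶×73×600 + 17.2×10⁻⁶×73×625 = 1.832 mm.
The rigid supports impose zero overall length change; the single axial force P common to all segments must satisfy P Σ Lᵢ/(AᵢEᵢ) = δ_free.
Σ Lᵢ/(AᵢEᵢ) = 600/(375×70×10³) + 625/(625×196×10³) = 2.796×10⁻⁵ mm/N.
P = 1.832 / 2.796×10⁻⁵ = 65510 N = 65.51 kN, compressive.
σ_{stainless steel} = P / A = 65510 / 625 = 104.8 MPa.

σ ≈ 105 MPa (compressive)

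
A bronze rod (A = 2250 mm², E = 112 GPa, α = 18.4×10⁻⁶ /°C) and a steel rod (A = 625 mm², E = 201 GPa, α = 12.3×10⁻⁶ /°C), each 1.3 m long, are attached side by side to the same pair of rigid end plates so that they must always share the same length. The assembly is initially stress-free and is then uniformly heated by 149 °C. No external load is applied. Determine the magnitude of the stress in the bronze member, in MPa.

σ ≈ 33.9 MPa (compressive)

The bronze has the larger α, so on heating it would change length more than the steel if both were free. The rigid plates force a common final length, so the bronze is put into compression and the steel into tension, with equal and opposite forces P (no external load).
Setting the final lengths equal and cancelling L: (α₁ − α₂)ΔT = P/(A₁E₁) + P/(A₂E₂).
|α₁ − α₂|·ΔT = 6.1×10⁻⁶ × 149 = 0.0009089.
1/(A₁E₁) + 1/(A₂E₂) = 1/(2250×112×10³) + 1/(625×201×10³) = 1.193×10⁻⁸ N⁻¹.
So P = 0.0009089 / 1.193×10⁻⁸ = 76.2 kN.
σ_{bronze} = P/A₁ = 76200/2250 = 33.86 MPa, compressive.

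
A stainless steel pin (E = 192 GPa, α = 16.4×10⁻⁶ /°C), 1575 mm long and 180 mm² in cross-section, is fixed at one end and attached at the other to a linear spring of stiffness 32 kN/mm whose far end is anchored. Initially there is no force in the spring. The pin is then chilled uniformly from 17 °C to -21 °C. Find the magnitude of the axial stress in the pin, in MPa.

σ ≈ 71 MPa (tensile)

The unrestrained thermal change is αΔT L = 16.4×10⁻⁶ × 38 × 1575 = 0.9815 mm.
With a force P in the spring, the elastic change of the pin is PL/(AE) and that of the spring is P/k; compatibility requires their sum to equal δ_free.
So P = δ_free / [L/(AE) + 1/k] = 0.9815 / [ 1575/(180×192×10³) + 1/(32×10³) ].
P = 0.9815 / 7.682×10⁻⁵ = 12780 N.
σ = P/A = 12780/180 = 70.98 MPa.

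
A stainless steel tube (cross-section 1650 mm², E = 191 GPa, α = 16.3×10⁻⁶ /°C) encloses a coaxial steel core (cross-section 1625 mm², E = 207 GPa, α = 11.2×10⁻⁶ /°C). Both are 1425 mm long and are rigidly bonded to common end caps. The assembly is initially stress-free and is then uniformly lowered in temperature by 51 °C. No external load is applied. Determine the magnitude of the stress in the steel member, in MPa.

Both members must finish at the same length. With the larger α, the stainless steel tends to over-contract; the plates restrain it, putting the stainless steel in tension and the steel in compression. With no external load the two internal forces are equal and opposite, magnitude P.
Setting the final lengths equal and cancelling L: (α₁ − α₂)ΔT = P/(A₁E₁) + P/(A₂E₂).
|α₁ − α₂|·ΔT = 5.1×10⁻⁶ × 51 = 0.0002601.
1/(A₁E₁) + 1/(A₂E₂) = 1/(1650×191×10³) + 1/(1625×207×10³) = 6.146×10⁻⁹ N⁻¹.
So P = 0.0002601 / 6.146×10⁻⁹ = 42.32 kN.
σ_{steel} = P/A₂ = 42320/1625 = 26.04 MPa, compressive.

σ ≈ 26 MPa (compressive)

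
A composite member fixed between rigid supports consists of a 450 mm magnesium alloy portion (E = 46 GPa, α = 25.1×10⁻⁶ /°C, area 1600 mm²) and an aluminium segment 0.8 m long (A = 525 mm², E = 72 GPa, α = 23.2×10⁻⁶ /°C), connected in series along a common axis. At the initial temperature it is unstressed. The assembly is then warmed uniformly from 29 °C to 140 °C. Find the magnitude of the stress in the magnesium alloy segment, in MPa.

σ ≈ 75.9 MPa (compressive)

If the supports were absent, the total length change would be Σ αᵢΔT Lᵢ = 25.1×10⁻⁶×111×450 + 23.2×10⁻⁶×111×800 = 3.314 mm.
Since the ends are fixed, an axial force P builds up, equal in every segment, with P · Σ Lᵢ/(AᵢEᵢ) = δ_free.
The series flexibility is Σ Lᵢ/(AᵢEᵢ) = 450/(1600×46×10³) + 800/(525×72×10³) = 2.728×10⁻⁵ mm/N.
Hence P = δ_free / Σ(L/AE) = 3.314/2.728×10⁻⁵ = 121.5 kN (compressive).
σ_{magnesium alloy} = P / A = 121500 / 1600 = 75.93 MPa.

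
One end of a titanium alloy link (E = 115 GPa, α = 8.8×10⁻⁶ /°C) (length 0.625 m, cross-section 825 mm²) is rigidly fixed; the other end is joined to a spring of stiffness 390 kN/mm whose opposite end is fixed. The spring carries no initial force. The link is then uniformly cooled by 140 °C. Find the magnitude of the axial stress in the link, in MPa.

The unrestrained thermal change is αΔT L = 8.8×10⁻⁶ × 140 × 625 = 0.77 mm.
Let P be the tensile force in the spring. The link extends elastically by PL/(AE) and the spring stretches by P/k; together these equal δ_free.
P [ L/(AE) + 1/k ] = δ_free → P [ 625/(825×115×10³) + 1/(390×10³) ] = 0.77.
P = 0.77 / 9.152×10⁻⁶ = 84140 N.
σ = P/A = 84140/825 = 102 MPa.

σ ≈ 102 MPa (tensile)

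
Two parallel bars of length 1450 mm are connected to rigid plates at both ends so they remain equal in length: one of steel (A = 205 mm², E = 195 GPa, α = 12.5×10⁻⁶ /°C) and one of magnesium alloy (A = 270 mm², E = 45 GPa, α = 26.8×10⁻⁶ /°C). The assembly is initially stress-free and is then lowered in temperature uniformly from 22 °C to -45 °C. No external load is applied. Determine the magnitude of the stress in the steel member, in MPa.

Equilibrium of a rigid end plate with no external load gives equal and opposite internal forces ±P in the two members. Since α_{magnesium alloy} > α_{steel}, cooling drives the magnesium alloy into tension and the steel into compression.
Compatibility of the two members (thermal + elastic change equal): (α₁ − α₂)ΔT = P·[1/(A₁E₁) + 1/(A₂E₂)].
|α₁ − α₂|·ΔT = 14.3×10⁻⁶ × 67 = 0.0009581.
1/(A₁E₁) + 1/(A₂E₂) = 1/(205×195×10³) + 1/(270×45×10³) = 1.073×10⁻⁷ N⁻¹.
P = 0.0009581 / 1.073×10⁻⁷ = 8927 N = 8.927 kN.
σ_{steel} = P/A₁ = 8927/205 = 43.55 MPa, compressive.

σ ≈ 43.5 MPa (compressive)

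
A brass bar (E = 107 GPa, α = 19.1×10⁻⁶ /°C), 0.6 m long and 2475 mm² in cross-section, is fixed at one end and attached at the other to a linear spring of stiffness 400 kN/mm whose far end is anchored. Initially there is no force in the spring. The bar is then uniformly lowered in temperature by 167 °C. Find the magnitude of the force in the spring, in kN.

Free thermal contraction: δ_free = αΔT L = 19.1×10⁻⁶ × 167 × 600 = 1.914 mm.
With a force P in the spring, the elastic change of the bar is PL/(AE) and that of the spring is P/k; compatibility requires their sum to equal δ_free.
P [ L/(AE) + 1/k ] = δ_free → P [ 600/(2475×107×10³) + 1/(400×10³) ] = 1.914.
P = 1.914 / 4.766×10⁻⁶ = 401600 N.

P ≈ 402 kN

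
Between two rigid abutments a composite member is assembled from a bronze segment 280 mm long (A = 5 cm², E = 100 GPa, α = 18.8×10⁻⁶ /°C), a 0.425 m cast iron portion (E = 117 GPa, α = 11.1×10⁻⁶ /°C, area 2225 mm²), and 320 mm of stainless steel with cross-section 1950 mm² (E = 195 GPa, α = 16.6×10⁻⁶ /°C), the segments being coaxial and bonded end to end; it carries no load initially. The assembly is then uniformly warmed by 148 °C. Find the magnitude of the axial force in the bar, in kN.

P ≈ 280 kN (compressive)

With the walls removed the bar would change length by δ_free = Σ αᵢΔT Lᵢ = 18.8×10⁻⁶×148×280 + 11.1×10⁻⁶×148×425 + 16.6×10⁻⁶×148×320 = 2.263 mm.
Since the ends are fixed, an axial force P builds up, equal in every segment, with P · Σ Lᵢ/(AᵢEᵢ) = δ_free.
The series flexibility is Σ Lᵢ/(AᵢEᵢ) = 280/(500×100×10³) + 425/(2225×117×10³) + 320/(1950×195×10³) = 8.074×10⁻⁶ mm/N.
So P = 2.263 / 8.074×10⁻⁶ = 280.3 kN, compressive.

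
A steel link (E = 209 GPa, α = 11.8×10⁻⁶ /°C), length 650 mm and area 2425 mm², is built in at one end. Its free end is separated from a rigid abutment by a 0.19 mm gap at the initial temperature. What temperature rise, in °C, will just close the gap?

Contact occurs when the free expansion equals the gap: αΔT L = 0.19 mm.
ΔT = 0.19 / (11.8×10⁻⁶ × 650) = 24.77 °C.

ΔT ≈ 24.8 °C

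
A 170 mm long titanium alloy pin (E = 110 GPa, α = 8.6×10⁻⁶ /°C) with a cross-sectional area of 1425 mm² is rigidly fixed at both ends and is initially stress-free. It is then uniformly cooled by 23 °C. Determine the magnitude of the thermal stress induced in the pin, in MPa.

With length fixed, the mechanical strain must cancel the thermal strain αΔT = 8.6×10⁻⁶ × 23 = 197.8×10⁻⁶.
σ = EαΔT = 110×10³ × 8.6×10⁻⁶ × 23 = 21.76 MPa (tensile; the pin is trying to contract).

σ ≈ 21.8 MPa (tensile)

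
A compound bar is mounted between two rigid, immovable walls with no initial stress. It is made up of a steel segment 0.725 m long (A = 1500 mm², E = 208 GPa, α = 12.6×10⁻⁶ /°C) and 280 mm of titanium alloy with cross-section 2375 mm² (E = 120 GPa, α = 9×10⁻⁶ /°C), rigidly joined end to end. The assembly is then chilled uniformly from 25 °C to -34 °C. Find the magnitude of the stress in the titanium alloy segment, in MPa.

If the supports were absent, the total length change would be Σ αᵢΔT Lᵢ = 12.6×10⁻⁶×59×725 + 9×10⁻⁶×59×280 = 0.6876 mm.
The walls prevent any net length change, so an axial force P (same in every segment) develops. Compatibility: P · Σ Lᵢ/(AᵢEᵢ) = δ_free.
The series flexibility is Σ Lᵢ/(AᵢEᵢ) = 725/(1500×208×10³) + 280/(2375×120×10³) = 3.306×10⁻⁶ mm/N.
So P = 0.6876 / 3.306×10⁻⁶ = 208 kN, tensile.
σ_{titanium alloy} = P / A = 208000 / 2375 = 87.57 MPa.

σ ≈ 87.6 MPa (tensile)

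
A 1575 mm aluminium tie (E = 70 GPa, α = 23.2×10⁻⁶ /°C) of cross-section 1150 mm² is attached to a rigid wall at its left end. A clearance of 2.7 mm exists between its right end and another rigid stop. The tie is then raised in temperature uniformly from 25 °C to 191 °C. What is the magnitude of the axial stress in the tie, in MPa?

σ ≈ 150 MPa (compressive)

Free thermal elongation = αΔT L = 23.2×10⁻⁶ × 166 × 1575 = 6.066 mm.
This exceeds the 2.7 mm gap, so the wall pushes back. The portion of expansion that must be recovered elastically is δ_free − gap = 6.066 − 2.7 = 3.366 mm.
That suppressed elongation corresponds to σ = E·Δ/L = 70×10³ × 3.366/1575 = 149.6 MPa.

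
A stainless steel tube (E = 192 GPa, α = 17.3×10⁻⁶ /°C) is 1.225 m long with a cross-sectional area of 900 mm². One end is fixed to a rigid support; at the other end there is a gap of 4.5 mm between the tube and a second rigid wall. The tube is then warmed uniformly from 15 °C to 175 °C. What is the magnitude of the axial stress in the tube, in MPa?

Free thermal elongation = αΔT L = 17.3×10⁻⁶ × 160 × 1225 = 3.391 mm.
This is smaller than the 4.5 mm clearance, so the tube expands freely without reaching the stop — the stress is zero.

σ ≈ 0 MPa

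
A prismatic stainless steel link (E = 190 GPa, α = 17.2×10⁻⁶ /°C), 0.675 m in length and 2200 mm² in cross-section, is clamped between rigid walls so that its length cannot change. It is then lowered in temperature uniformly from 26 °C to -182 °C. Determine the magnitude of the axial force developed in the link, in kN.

Full restraint means ε = 0, so the stress is σ = EαΔT = 190×10³ × 17.2×10⁻⁶ × 208 = 679.7 MPa.
Then P = σA = 679.7 × 2200 mm² = 1495 kN, tensile.

P ≈ 1500 kN (tensile)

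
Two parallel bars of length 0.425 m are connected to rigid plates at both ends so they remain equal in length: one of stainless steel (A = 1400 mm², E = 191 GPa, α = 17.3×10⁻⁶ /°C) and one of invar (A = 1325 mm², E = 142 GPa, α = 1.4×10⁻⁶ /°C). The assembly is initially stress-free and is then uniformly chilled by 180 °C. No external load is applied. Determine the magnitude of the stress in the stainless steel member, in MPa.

σ ≈ 226 MPa (tensile)

Both members must finish at the same length. With the larger α, the stainless steel tends to over-contract; the plates restrain it, putting the stainless steel in tension and the invar in compression. With no external load the two internal forces are equal and opposite, magnitude P.
Setting the final lengths equal and cancelling L: (α₁ − α₂)ΔT = P/(A₁E₁) + P/(A₂E₂).
|α₁ − α₂|·ΔT = 15.9×10⁻⁶ × 180 = 0.002862.
1/(A₁E₁) + 1/(A₂E₂) = 1/(1400×191×10³) + 1/(1325×142×10³) = 9.055×10⁻⁹ N⁻¹.
So P = 0.002862 / 9.055×10⁻⁹ = 316.1 kN.
σ_{stainless steel} = P/A₁ = 316100/1400 = 225.8 MPa, tensile.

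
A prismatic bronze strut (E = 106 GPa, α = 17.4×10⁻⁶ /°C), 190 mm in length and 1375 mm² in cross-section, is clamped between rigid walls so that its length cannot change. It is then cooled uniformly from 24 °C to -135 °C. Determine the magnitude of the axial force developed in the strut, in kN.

Full restraint means ε = 0, so the stress is σ = EαΔT = 106×10³ × 17.4×10⁻⁶ × 159 = 293.3 MPa.
Then P = σA = 293.3 × 1375 mm² = 403.2 kN, tensile.

P ≈ 403 kN (tensile)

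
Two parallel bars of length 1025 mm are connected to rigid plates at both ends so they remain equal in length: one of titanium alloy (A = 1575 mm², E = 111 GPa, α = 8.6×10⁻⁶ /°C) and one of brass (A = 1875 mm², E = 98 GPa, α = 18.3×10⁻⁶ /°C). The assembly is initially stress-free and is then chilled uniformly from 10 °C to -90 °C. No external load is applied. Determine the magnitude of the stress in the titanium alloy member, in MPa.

σ ≈ 55.2 MPa (compressive)

Equilibrium of a rigid end plate with no external load gives equal and opposite internal forces ±P in the two members. Since α_{brass} > α_{titanium alloy}, cooling drives the brass into tension and the titanium alloy into compression.
Setting the final lengths equal and cancelling L: (α₁ − α₂)ΔT = P/(A₁E₁) + P/(A₂E₂).
|α₁ − α₂|·ΔT = 9.7×10⁻⁶ × 100 = 0.00097.
1/(A₁E₁) + 1/(A₂E₂) = 1/(1575×111×10³) + 1/(1875×98×10³) = 1.116×10⁻⁸ N⁻¹.
P = 0.00097 / 1.116×10⁻⁸ = 86900 N = 86.9 kN.
σ_{titanium alloy} = P/A₁ = 86900/1575 = 55.17 MPa, compressive.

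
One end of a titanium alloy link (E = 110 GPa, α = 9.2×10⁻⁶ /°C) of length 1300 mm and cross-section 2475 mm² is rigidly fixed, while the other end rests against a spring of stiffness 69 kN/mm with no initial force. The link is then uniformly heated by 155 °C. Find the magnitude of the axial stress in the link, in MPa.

σ ≈ 38.9 MPa (compressive)

The unrestrained thermal change is αΔT L = 9.2×10⁻⁶ × 155 × 1300 = 1.854 mm.
With a force P in the spring, the elastic change of the link is PL/(AE) and that of the spring is P/k; compatibility requires their sum to equal δ_free.
So P = δ_free / [L/(AE) + 1/k] = 1.854 / [ 1300/(2475×110×10³) + 1/(69×10³) ].
P = 1.854 / 1.927×10⁻⁵ = 96210 N.
σ = P/A = 96210/2475 = 38.87 MPa.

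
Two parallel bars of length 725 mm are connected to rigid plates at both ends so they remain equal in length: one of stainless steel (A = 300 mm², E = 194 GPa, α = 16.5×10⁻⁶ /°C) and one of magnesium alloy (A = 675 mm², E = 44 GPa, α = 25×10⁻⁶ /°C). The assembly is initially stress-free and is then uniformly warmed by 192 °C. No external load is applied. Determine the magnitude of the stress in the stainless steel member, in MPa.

Both members must finish at the same length. With the larger α, the magnesium alloy tends to over-expand; the plates restrain it, putting the magnesium alloy in compression and the stainless steel in tension. With no external load the two internal forces are equal and opposite, magnitude P.
Setting the final lengths equal and cancelling L: (α₁ − α₂)ΔT = P/(A₁E₁) + P/(A₂E₂).
|α₁ − α₂|·ΔT = 8.5×10⁻⁶ × 192 = 0.001632.
1/(A₁E₁) + 1/(A₂E₂) = 1/(300×194×10³) + 1/(675×44×10³) = 5.085×10⁻⁸ N⁻¹.
So P = 0.001632 / 5.085×10⁻⁸ = 32.09 kN.
σ_{stainless steel} = P/A₁ = 32090/300 = 107 MPa, tensile.

σ ≈ 107 MPa (tensile)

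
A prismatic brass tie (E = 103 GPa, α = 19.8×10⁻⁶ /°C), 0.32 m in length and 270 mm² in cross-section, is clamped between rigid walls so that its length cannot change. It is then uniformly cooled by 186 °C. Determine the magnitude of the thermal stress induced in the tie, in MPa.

The supports are rigid, so the total axial strain is zero. The restrained thermal strain is ε = αΔT = 19.8×10⁻⁶ × 186 = 3682.8×10⁻⁶.
Hence σ = E·αΔT = 103×10³ × 3682.8×10⁻⁶ = 379.3 MPa, tensile.

σ ≈ 379 MPa (tensile)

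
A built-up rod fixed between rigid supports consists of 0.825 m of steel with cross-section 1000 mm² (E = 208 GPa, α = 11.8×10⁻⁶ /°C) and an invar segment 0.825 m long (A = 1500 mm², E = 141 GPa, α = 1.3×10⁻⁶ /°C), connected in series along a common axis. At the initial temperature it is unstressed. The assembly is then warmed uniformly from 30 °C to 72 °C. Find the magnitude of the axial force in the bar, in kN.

Free thermal expansion of the whole bar: Σ αᵢΔT Lᵢ = 11.8×10⁻⁶×42×825 + 1.3×10⁻⁶×42×825 = 0.4539 mm.
Since the ends are fixed, an axial force P builds up, equal in every segment, with P · Σ Lᵢ/(AᵢEᵢ) = δ_free.
The series flexibility is Σ Lᵢ/(AᵢEᵢ) = 825/(1000×208×10³) + 825/(1500×141×10³) = 7.867×10⁻⁶ mm/N.
P = 0.4539 / 7.867×10⁻⁶ = 57700 N = 57.7 kN, compressive.

P ≈ 57.7 kN (compressive)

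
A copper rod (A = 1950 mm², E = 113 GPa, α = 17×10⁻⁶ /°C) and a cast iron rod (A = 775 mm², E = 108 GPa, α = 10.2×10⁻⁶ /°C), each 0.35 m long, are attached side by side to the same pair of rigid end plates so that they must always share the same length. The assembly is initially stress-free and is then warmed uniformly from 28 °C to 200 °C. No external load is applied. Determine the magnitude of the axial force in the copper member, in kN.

P ≈ 70.9 kN (compressive in the copper)

The copper has the larger α, so on heating it would change length more than the cast iron if both were free. The rigid plates force a common final length, so the copper is put into compression and the cast iron into tension, with equal and opposite forces P (no external load).
Equating the net (thermal + elastic) strains gives |α₁ − α₂|·ΔT = P·[1/(A₁E₁) + 1/(A₂E₂)].
|α₁ − α₂|·ΔT = 6.8×10⁻⁶ × 172 = 0.00117.
1/(A₁E₁) + 1/(A₂E₂) = 1/(1950×113×10³) + 1/(775×108×10³) = 1.649×10⁻⁸ N⁻¹.
P = 0.00117 / 1.649×10⁻⁸ = 70950 N = 70.95 kN.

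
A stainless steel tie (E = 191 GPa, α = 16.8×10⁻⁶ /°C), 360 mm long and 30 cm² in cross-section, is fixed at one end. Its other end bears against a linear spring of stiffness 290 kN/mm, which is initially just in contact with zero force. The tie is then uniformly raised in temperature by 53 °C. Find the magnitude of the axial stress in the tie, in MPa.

σ ≈ 26.2 MPa (compressive)

If the spring were absent the tie would lengthen by αΔT L = 16.8×10⁻⁶ × 53 × 360 = 0.3205 mm.
With a force P in the spring, the elastic change of the tie is PL/(AE) and that of the spring is P/k; compatibility requires their sum to equal δ_free.
P [ L/(AE) + 1/k ] = δ_free → P [ 360/(3000×191×10³) + 1/(290×10³) ] = 0.3205.
P = 0.3205 / 4.077×10⁻⁶ = 78630 N.
σ = P/A = 78630/3000 = 26.21 MPa.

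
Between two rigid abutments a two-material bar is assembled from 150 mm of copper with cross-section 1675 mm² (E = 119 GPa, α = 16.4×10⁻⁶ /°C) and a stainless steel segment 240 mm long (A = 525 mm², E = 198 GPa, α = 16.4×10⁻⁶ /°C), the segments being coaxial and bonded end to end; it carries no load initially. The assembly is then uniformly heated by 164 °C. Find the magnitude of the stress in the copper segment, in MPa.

σ ≈ 205 MPa (compressive)

Free thermal expansion of the whole bar: Σ αᵢΔT Lᵢ = 16.4×10⁻⁶×164×150 + 16.4×10⁻⁶×164×240 = 1.049 mm.
Since the ends are fixed, an axial force P builds up, equal in every segment, with P · Σ Lᵢ/(AᵢEᵢ) = δ_free.
Σ Lᵢ/(AᵢEᵢ) = 150/(1675×119×10³) + 240/(525×198×10³) = 3.061×10⁻⁶ mm/N.
So P = 1.049 / 3.061×10⁻⁶ = 342.6 kN, compressive.
σ_{copper} = P / A = 342600 / 1675 = 204.6 MPa.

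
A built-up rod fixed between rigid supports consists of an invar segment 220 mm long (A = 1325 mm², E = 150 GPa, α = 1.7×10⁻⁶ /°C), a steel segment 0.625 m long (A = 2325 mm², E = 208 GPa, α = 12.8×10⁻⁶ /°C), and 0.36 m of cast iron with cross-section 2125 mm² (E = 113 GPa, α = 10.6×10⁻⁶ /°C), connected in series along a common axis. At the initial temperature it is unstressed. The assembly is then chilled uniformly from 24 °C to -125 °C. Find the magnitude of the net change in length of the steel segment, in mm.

|ΔL| ≈ 0.59 mm

If the supports were absent, the total length change would be Σ αᵢΔT Lᵢ = 1.7×10⁻⁶×149×220 + 12.8×10⁻⁶×149×625 + 10.6×10⁻⁶×149×360 = 1.816 mm.
The walls prevent any net length change, so an axial force P (same in every segment) develops. Compatibility: P · Σ Lᵢ/(AᵢEᵢ) = δ_free.
The series flexibility is Σ Lᵢ/(AᵢEᵢ) = 220/(1325×150×10³) + 625/(2325×208×10³) + 360/(2125×113×10³) = 3.899×10⁻⁶ mm/N.
P = 1.816 / 3.899×10⁻⁶ = 465900 N = 465.9 kN, tensile.
For the steel segment, free thermal change = 12.8×10⁻⁶×149×625 = 1.192 mm and elastic change from P = 465900×625/(2325×208×10³) = 0.6021 mm; these oppose, so the net change is 0.59 mm (segment shortens).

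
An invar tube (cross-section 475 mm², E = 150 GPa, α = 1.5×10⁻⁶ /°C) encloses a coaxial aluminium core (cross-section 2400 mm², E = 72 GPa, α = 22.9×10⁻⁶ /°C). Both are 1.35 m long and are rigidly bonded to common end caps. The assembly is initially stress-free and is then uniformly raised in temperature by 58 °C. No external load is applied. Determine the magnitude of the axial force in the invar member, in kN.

P ≈ 62.6 kN (tensile in the invar)

Both members must finish at the same length. With the larger α, the aluminium tends to over-expand; the plates restrain it, putting the aluminium in compression and the invar in tension. With no external load the two internal forces are equal and opposite, magnitude P.
Compatibility of the two members (thermal + elastic change equal): (α₁ − α₂)ΔT = P·[1/(A₁E₁) + 1/(A₂E₂)].
|α₁ − α₂|·ΔT = 21.4×10⁻⁶ × 58 = 0.001241.
1/(A₁E₁) + 1/(A₂E₂) = 1/(475×150×10³) + 1/(2400×72×10³) = 1.982×10⁻⁸ N⁻¹.
So P = 0.001241 / 1.982×10⁻⁸ = 62.62 kN.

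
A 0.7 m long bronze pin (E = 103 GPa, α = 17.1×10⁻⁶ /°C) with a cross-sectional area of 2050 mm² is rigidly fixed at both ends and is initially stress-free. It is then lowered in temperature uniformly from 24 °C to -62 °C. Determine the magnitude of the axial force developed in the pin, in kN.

P ≈ 311 kN (tensile)

Full restraint means ε = 0, so the stress is σ = EαΔT = 103×10³ × 17.1×10⁻⁶ × 86 = 151.5 MPa.
Then P = σA = 151.5 × 2050 mm² = 310.5 kN, tensile.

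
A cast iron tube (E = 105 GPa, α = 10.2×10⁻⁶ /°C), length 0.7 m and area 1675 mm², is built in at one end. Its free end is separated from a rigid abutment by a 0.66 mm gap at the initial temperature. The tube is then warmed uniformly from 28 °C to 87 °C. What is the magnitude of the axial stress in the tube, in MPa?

σ ≈ 0 MPa

Unrestrained expansion: δ_free = αΔT L = 10.2×10⁻⁶ × 59 × 700 = 0.4213 mm.
This is smaller than the 0.66 mm clearance, so the tube expands freely without reaching the stop — the stress is zero.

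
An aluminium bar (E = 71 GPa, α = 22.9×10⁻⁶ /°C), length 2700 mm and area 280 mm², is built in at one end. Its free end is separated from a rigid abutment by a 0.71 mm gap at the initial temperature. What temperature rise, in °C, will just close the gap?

ΔT ≈ 11.5 °C

The gap closes when αΔT L = 0.71 mm, since the bar is still unstressed at that instant.
ΔT = 0.71 / (22.9×10⁻⁶ × 2700) = 11.48 °C.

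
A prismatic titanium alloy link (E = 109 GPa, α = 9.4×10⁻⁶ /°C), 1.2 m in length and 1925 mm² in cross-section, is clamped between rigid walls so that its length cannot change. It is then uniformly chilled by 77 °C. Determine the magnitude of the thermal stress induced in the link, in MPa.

σ ≈ 78.9 MPa (tensile)

With length fixed, the mechanical strain must cancel the thermal strain αΔT = 9.4×10⁻⁶ × 77 = 723.8×10⁻⁶.
σ = EαΔT = 109×10³ × 9.4×10⁻⁶ × 77 = 78.89 MPa (tensile; the link is trying to contract).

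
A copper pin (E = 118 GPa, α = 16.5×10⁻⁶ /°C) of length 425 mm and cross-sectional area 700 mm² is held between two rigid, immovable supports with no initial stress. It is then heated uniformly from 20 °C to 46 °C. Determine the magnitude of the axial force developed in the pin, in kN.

P ≈ 35.4 kN (compressive)

With zero net strain, σ = E·αΔT = 118 GPa × 16.5×10⁻⁶ × 26 = 50.62 MPa.
P = AEαΔT = 700 × 118×10³ × 16.5×10⁻⁶ × 26 = 35.44 kN (compressive).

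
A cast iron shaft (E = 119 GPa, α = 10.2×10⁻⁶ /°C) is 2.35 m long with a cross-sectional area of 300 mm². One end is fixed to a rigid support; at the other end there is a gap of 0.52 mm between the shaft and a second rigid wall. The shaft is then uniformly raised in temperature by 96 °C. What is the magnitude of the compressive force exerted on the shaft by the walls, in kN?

Free thermal elongation = αΔT L = 10.2×10⁻⁶ × 96 × 2350 = 2.301 mm.
After closing the 0.52 mm clearance, 2.301 − 0.52 = 1.781 mm of expansion remains to be suppressed by the wall.
So σ = E(δ_free − g)/L = 119×10³ × 1.781/2350 = 90.19 MPa.
P = σA = 90.19 × 300 = 27.06 kN.

P ≈ 27.1 kN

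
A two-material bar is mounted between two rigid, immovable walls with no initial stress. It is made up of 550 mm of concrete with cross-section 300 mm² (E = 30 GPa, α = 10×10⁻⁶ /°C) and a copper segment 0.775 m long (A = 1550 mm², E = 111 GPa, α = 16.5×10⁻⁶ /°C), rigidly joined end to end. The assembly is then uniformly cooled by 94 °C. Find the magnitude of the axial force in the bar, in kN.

If the supports were absent, the total length change would be Σ αᵢΔT Lᵢ = 10×10⁻⁶×94×550 + 16.5×10⁻⁶×94×775 = 1.719 mm.
The walls prevent any net length change, so an axial force P (same in every segment) develops. Compatibility: P · Σ Lᵢ/(AᵢEᵢ) = δ_free.
Σ Lᵢ/(AᵢEᵢ) = 550/(300×30×10³) + 775/(1550×111×10³) = 6.562×10⁻⁵ mm/N.
Hence P = δ_free / Σ(L/AE) = 1.719/6.562×10⁻⁵ = 26.2 kN (tensile).

P ≈ 26.2 kN (tensile)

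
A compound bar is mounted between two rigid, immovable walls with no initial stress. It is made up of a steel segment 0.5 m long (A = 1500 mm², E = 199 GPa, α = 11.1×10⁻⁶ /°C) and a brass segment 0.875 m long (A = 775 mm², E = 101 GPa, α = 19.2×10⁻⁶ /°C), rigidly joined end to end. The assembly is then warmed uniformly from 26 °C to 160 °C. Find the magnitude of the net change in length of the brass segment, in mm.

|ΔL| ≈ 0.353 mm

With the walls removed the bar would change length by δ_free = Σ αᵢΔT Lᵢ = 11.1×10⁻⁶×134×500 + 19.2×10⁻⁶×134×875 = 2.995 mm.
Since the ends are fixed, an axial force P builds up, equal in every segment, with P · Σ Lᵢ/(AᵢEᵢ) = δ_free.
Σ Lᵢ/(AᵢEᵢ) = 500/(1500×199×10³) + 875/(775×101×10³) = 1.285×10⁻⁵ mm/N.
So P = 2.995 / 1.285×10⁻⁵ = 233 kN, compressive.
For the brass segment, free thermal change = 19.2×10⁻⁶×134×875 = 2.251 mm and elastic change from P = 233000×875/(775×101×10³) = 2.605 mm; these oppose, so the net change is 0.353 mm (segment shortens).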